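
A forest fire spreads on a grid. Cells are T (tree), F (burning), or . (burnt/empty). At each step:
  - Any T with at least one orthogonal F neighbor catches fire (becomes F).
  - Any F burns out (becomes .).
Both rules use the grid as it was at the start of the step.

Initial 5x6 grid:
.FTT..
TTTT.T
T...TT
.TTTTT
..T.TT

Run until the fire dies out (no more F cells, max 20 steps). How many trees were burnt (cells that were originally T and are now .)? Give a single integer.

Step 1: +2 fires, +1 burnt (F count now 2)
Step 2: +3 fires, +2 burnt (F count now 3)
Step 3: +2 fires, +3 burnt (F count now 2)
Step 4: +0 fires, +2 burnt (F count now 0)
Fire out after step 4
Initially T: 18, now '.': 19
Total burnt (originally-T cells now '.'): 7

Answer: 7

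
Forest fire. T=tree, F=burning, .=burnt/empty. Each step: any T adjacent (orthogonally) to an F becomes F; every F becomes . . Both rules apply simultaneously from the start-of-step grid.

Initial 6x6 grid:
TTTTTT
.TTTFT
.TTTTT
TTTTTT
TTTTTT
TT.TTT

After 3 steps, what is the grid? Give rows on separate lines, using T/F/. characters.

Step 1: 4 trees catch fire, 1 burn out
  TTTTFT
  .TTF.F
  .TTTFT
  TTTTTT
  TTTTTT
  TT.TTT
Step 2: 6 trees catch fire, 4 burn out
  TTTF.F
  .TF...
  .TTF.F
  TTTTFT
  TTTTTT
  TT.TTT
Step 3: 6 trees catch fire, 6 burn out
  TTF...
  .F....
  .TF...
  TTTF.F
  TTTTFT
  TT.TTT

TTF...
.F....
.TF...
TTTF.F
TTTTFT
TT.TTT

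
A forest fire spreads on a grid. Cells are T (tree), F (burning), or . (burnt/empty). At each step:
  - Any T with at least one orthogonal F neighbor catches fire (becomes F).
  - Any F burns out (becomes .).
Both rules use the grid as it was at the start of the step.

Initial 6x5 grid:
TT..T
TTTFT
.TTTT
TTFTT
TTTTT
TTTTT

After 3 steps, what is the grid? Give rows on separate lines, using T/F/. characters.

Step 1: 7 trees catch fire, 2 burn out
  TT..T
  TTF.F
  .TFFT
  TF.FT
  TTFTT
  TTTTT
Step 2: 9 trees catch fire, 7 burn out
  TT..F
  TF...
  .F..F
  F...F
  TF.FT
  TTFTT
Step 3: 6 trees catch fire, 9 burn out
  TF...
  F....
  .....
  .....
  F...F
  TF.FT

TF...
F....
.....
.....
F...F
TF.FT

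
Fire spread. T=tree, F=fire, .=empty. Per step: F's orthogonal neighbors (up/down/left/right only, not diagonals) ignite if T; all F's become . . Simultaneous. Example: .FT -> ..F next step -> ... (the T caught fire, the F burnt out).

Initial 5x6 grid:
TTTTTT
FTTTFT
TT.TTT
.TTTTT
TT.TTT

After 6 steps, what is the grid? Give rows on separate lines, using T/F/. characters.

Step 1: 7 trees catch fire, 2 burn out
  FTTTFT
  .FTF.F
  FT.TFT
  .TTTTT
  TT.TTT
Step 2: 8 trees catch fire, 7 burn out
  .FTF.F
  ..F...
  .F.F.F
  .TTTFT
  TT.TTT
Step 3: 5 trees catch fire, 8 burn out
  ..F...
  ......
  ......
  .FTF.F
  TT.TFT
Step 4: 4 trees catch fire, 5 burn out
  ......
  ......
  ......
  ..F...
  TF.F.F
Step 5: 1 trees catch fire, 4 burn out
  ......
  ......
  ......
  ......
  F.....
Step 6: 0 trees catch fire, 1 burn out
  ......
  ......
  ......
  ......
  ......

......
......
......
......
......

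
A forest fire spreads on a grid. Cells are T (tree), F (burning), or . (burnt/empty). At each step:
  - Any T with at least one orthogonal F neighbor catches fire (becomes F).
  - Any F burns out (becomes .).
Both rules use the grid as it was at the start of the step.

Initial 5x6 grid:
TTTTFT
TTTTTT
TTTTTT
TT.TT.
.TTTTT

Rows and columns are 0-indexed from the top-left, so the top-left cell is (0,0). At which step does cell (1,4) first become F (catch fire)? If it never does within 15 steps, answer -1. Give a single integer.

Step 1: cell (1,4)='F' (+3 fires, +1 burnt)
  -> target ignites at step 1
Step 2: cell (1,4)='.' (+4 fires, +3 burnt)
Step 3: cell (1,4)='.' (+5 fires, +4 burnt)
Step 4: cell (1,4)='.' (+5 fires, +5 burnt)
Step 5: cell (1,4)='.' (+4 fires, +5 burnt)
Step 6: cell (1,4)='.' (+3 fires, +4 burnt)
Step 7: cell (1,4)='.' (+2 fires, +3 burnt)
Step 8: cell (1,4)='.' (+0 fires, +2 burnt)
  fire out at step 8

1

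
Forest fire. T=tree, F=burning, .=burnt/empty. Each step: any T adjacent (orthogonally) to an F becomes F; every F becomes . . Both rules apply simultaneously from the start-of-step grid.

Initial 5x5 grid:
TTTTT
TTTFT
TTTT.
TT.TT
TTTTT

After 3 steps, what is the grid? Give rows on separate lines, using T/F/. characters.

Step 1: 4 trees catch fire, 1 burn out
  TTTFT
  TTF.F
  TTTF.
  TT.TT
  TTTTT
Step 2: 5 trees catch fire, 4 burn out
  TTF.F
  TF...
  TTF..
  TT.FT
  TTTTT
Step 3: 5 trees catch fire, 5 burn out
  TF...
  F....
  TF...
  TT..F
  TTTFT

TF...
F....
TF...
TT..F
TTTFT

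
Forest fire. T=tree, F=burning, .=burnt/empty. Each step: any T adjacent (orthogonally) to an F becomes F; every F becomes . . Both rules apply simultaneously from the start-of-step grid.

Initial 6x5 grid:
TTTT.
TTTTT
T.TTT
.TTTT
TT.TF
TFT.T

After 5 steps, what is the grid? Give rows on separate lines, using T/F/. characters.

Step 1: 6 trees catch fire, 2 burn out
  TTTT.
  TTTTT
  T.TTT
  .TTTF
  TF.F.
  F.F.F
Step 2: 4 trees catch fire, 6 burn out
  TTTT.
  TTTTT
  T.TTF
  .FTF.
  F....
  .....
Step 3: 3 trees catch fire, 4 burn out
  TTTT.
  TTTTF
  T.TF.
  ..F..
  .....
  .....
Step 4: 2 trees catch fire, 3 burn out
  TTTT.
  TTTF.
  T.F..
  .....
  .....
  .....
Step 5: 2 trees catch fire, 2 burn out
  TTTF.
  TTF..
  T....
  .....
  .....
  .....

TTTF.
TTF..
T....
.....
.....
.....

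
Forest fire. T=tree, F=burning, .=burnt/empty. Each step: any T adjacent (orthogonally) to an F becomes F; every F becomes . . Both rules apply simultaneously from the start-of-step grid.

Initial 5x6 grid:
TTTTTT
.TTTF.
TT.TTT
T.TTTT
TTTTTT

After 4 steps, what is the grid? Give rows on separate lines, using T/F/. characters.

Step 1: 3 trees catch fire, 1 burn out
  TTTTFT
  .TTF..
  TT.TFT
  T.TTTT
  TTTTTT
Step 2: 6 trees catch fire, 3 burn out
  TTTF.F
  .TF...
  TT.F.F
  T.TTFT
  TTTTTT
Step 3: 5 trees catch fire, 6 burn out
  TTF...
  .F....
  TT....
  T.TF.F
  TTTTFT
Step 4: 5 trees catch fire, 5 burn out
  TF....
  ......
  TF....
  T.F...
  TTTF.F

TF....
......
TF....
T.F...
TTTF.F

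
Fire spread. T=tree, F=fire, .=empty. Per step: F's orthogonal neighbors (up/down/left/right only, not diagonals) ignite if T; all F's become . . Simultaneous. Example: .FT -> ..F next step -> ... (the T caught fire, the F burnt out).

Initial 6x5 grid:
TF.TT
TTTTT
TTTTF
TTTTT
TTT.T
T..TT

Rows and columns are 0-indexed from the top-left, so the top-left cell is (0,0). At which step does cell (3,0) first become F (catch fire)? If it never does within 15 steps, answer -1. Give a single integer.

Step 1: cell (3,0)='T' (+5 fires, +2 burnt)
Step 2: cell (3,0)='T' (+8 fires, +5 burnt)
Step 3: cell (3,0)='T' (+5 fires, +8 burnt)
Step 4: cell (3,0)='F' (+4 fires, +5 burnt)
  -> target ignites at step 4
Step 5: cell (3,0)='.' (+1 fires, +4 burnt)
Step 6: cell (3,0)='.' (+1 fires, +1 burnt)
Step 7: cell (3,0)='.' (+0 fires, +1 burnt)
  fire out at step 7

4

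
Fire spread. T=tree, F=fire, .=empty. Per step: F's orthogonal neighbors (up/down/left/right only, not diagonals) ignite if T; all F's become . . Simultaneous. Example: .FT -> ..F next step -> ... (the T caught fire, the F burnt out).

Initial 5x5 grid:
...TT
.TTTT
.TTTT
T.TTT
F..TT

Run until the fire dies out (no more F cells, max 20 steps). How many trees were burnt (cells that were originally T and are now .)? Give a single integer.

Answer: 1

Derivation:
Step 1: +1 fires, +1 burnt (F count now 1)
Step 2: +0 fires, +1 burnt (F count now 0)
Fire out after step 2
Initially T: 16, now '.': 10
Total burnt (originally-T cells now '.'): 1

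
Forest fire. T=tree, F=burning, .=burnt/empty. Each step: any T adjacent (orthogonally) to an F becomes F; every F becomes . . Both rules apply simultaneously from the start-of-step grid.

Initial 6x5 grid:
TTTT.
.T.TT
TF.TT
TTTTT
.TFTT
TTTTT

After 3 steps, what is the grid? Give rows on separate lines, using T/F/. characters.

Step 1: 7 trees catch fire, 2 burn out
  TTTT.
  .F.TT
  F..TT
  TFFTT
  .F.FT
  TTFTT
Step 2: 6 trees catch fire, 7 burn out
  TFTT.
  ...TT
  ...TT
  F..FT
  ....F
  TF.FT
Step 3: 6 trees catch fire, 6 burn out
  F.FT.
  ...TT
  ...FT
  ....F
  .....
  F...F

F.FT.
...TT
...FT
....F
.....
F...F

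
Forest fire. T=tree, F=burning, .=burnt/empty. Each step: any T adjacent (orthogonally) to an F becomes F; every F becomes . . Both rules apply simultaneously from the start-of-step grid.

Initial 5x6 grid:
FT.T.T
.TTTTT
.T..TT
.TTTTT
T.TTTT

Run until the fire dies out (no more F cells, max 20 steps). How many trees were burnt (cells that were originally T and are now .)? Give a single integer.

Answer: 20

Derivation:
Step 1: +1 fires, +1 burnt (F count now 1)
Step 2: +1 fires, +1 burnt (F count now 1)
Step 3: +2 fires, +1 burnt (F count now 2)
Step 4: +2 fires, +2 burnt (F count now 2)
Step 5: +3 fires, +2 burnt (F count now 3)
Step 6: +4 fires, +3 burnt (F count now 4)
Step 7: +4 fires, +4 burnt (F count now 4)
Step 8: +2 fires, +4 burnt (F count now 2)
Step 9: +1 fires, +2 burnt (F count now 1)
Step 10: +0 fires, +1 burnt (F count now 0)
Fire out after step 10
Initially T: 21, now '.': 29
Total burnt (originally-T cells now '.'): 20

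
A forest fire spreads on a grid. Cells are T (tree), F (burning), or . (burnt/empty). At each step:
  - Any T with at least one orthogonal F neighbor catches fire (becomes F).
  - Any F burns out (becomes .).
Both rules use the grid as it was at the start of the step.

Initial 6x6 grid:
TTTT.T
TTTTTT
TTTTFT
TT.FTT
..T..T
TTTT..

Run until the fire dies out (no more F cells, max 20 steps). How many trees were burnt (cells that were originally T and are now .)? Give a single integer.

Step 1: +4 fires, +2 burnt (F count now 4)
Step 2: +4 fires, +4 burnt (F count now 4)
Step 3: +5 fires, +4 burnt (F count now 5)
Step 4: +4 fires, +5 burnt (F count now 4)
Step 5: +3 fires, +4 burnt (F count now 3)
Step 6: +1 fires, +3 burnt (F count now 1)
Step 7: +0 fires, +1 burnt (F count now 0)
Fire out after step 7
Initially T: 26, now '.': 31
Total burnt (originally-T cells now '.'): 21

Answer: 21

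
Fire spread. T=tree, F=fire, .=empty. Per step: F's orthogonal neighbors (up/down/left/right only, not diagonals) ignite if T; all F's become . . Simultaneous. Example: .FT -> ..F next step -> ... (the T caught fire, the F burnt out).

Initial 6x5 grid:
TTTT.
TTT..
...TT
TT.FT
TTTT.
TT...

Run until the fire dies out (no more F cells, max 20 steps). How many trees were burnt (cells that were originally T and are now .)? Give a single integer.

Step 1: +3 fires, +1 burnt (F count now 3)
Step 2: +2 fires, +3 burnt (F count now 2)
Step 3: +1 fires, +2 burnt (F count now 1)
Step 4: +3 fires, +1 burnt (F count now 3)
Step 5: +2 fires, +3 burnt (F count now 2)
Step 6: +0 fires, +2 burnt (F count now 0)
Fire out after step 6
Initially T: 18, now '.': 23
Total burnt (originally-T cells now '.'): 11

Answer: 11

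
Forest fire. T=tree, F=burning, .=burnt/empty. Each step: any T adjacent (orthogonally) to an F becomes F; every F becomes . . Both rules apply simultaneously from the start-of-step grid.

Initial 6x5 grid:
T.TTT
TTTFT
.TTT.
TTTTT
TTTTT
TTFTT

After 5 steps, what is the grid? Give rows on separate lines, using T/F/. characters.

Step 1: 7 trees catch fire, 2 burn out
  T.TFT
  TTF.F
  .TTF.
  TTTTT
  TTFTT
  TF.FT
Step 2: 10 trees catch fire, 7 burn out
  T.F.F
  TF...
  .TF..
  TTFFT
  TF.FT
  F...F
Step 3: 6 trees catch fire, 10 burn out
  T....
  F....
  .F...
  TF..F
  F...F
  .....
Step 4: 2 trees catch fire, 6 burn out
  F....
  .....
  .....
  F....
  .....
  .....
Step 5: 0 trees catch fire, 2 burn out
  .....
  .....
  .....
  .....
  .....
  .....

.....
.....
.....
.....
.....
.....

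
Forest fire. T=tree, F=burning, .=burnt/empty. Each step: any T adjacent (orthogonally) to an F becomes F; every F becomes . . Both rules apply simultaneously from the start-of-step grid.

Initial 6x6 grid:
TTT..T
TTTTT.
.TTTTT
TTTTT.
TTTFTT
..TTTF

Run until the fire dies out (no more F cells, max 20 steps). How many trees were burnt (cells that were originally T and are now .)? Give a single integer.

Answer: 26

Derivation:
Step 1: +6 fires, +2 burnt (F count now 6)
Step 2: +5 fires, +6 burnt (F count now 5)
Step 3: +5 fires, +5 burnt (F count now 5)
Step 4: +5 fires, +5 burnt (F count now 5)
Step 5: +2 fires, +5 burnt (F count now 2)
Step 6: +2 fires, +2 burnt (F count now 2)
Step 7: +1 fires, +2 burnt (F count now 1)
Step 8: +0 fires, +1 burnt (F count now 0)
Fire out after step 8
Initially T: 27, now '.': 35
Total burnt (originally-T cells now '.'): 26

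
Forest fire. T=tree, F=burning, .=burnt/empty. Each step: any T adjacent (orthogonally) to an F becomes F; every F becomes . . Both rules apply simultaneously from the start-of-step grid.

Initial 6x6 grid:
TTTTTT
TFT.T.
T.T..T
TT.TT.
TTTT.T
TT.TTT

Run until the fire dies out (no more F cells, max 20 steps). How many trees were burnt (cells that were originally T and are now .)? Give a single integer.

Answer: 25

Derivation:
Step 1: +3 fires, +1 burnt (F count now 3)
Step 2: +4 fires, +3 burnt (F count now 4)
Step 3: +2 fires, +4 burnt (F count now 2)
Step 4: +3 fires, +2 burnt (F count now 3)
Step 5: +4 fires, +3 burnt (F count now 4)
Step 6: +2 fires, +4 burnt (F count now 2)
Step 7: +1 fires, +2 burnt (F count now 1)
Step 8: +2 fires, +1 burnt (F count now 2)
Step 9: +2 fires, +2 burnt (F count now 2)
Step 10: +1 fires, +2 burnt (F count now 1)
Step 11: +1 fires, +1 burnt (F count now 1)
Step 12: +0 fires, +1 burnt (F count now 0)
Fire out after step 12
Initially T: 26, now '.': 35
Total burnt (originally-T cells now '.'): 25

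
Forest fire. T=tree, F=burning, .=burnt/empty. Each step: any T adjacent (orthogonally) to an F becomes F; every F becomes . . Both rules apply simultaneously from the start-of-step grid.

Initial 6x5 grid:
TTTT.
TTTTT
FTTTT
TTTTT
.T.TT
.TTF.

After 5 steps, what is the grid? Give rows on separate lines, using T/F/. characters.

Step 1: 5 trees catch fire, 2 burn out
  TTTT.
  FTTTT
  .FTTT
  FTTTT
  .T.FT
  .TF..
Step 2: 7 trees catch fire, 5 burn out
  FTTT.
  .FTTT
  ..FTT
  .FTFT
  .T..F
  .F...
Step 3: 6 trees catch fire, 7 burn out
  .FTT.
  ..FTT
  ...FT
  ..F.F
  .F...
  .....
Step 4: 3 trees catch fire, 6 burn out
  ..FT.
  ...FT
  ....F
  .....
  .....
  .....
Step 5: 2 trees catch fire, 3 burn out
  ...F.
  ....F
  .....
  .....
  .....
  .....

...F.
....F
.....
.....
.....
.....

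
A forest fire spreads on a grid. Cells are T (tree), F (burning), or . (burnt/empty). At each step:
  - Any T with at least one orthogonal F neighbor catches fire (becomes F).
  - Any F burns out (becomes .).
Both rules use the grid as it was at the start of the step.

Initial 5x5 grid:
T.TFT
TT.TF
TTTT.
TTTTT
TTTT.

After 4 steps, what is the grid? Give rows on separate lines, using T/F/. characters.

Step 1: 3 trees catch fire, 2 burn out
  T.F.F
  TT.F.
  TTTT.
  TTTTT
  TTTT.
Step 2: 1 trees catch fire, 3 burn out
  T....
  TT...
  TTTF.
  TTTTT
  TTTT.
Step 3: 2 trees catch fire, 1 burn out
  T....
  TT...
  TTF..
  TTTFT
  TTTT.
Step 4: 4 trees catch fire, 2 burn out
  T....
  TT...
  TF...
  TTF.F
  TTTF.

T....
TT...
TF...
TTF.F
TTTF.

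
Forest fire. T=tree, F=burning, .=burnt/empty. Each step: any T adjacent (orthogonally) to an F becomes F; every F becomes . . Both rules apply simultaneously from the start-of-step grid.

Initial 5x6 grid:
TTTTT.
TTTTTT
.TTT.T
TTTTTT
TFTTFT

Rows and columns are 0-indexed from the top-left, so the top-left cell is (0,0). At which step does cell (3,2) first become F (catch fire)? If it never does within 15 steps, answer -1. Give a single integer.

Step 1: cell (3,2)='T' (+6 fires, +2 burnt)
Step 2: cell (3,2)='F' (+5 fires, +6 burnt)
  -> target ignites at step 2
Step 3: cell (3,2)='.' (+4 fires, +5 burnt)
Step 4: cell (3,2)='.' (+5 fires, +4 burnt)
Step 5: cell (3,2)='.' (+4 fires, +5 burnt)
Step 6: cell (3,2)='.' (+1 fires, +4 burnt)
Step 7: cell (3,2)='.' (+0 fires, +1 burnt)
  fire out at step 7

2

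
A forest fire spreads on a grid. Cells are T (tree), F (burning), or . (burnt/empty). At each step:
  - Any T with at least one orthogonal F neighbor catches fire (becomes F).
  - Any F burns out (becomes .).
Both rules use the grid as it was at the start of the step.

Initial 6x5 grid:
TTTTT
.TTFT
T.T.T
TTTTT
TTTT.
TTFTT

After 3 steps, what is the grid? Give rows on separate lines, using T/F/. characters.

Step 1: 6 trees catch fire, 2 burn out
  TTTFT
  .TF.F
  T.T.T
  TTTTT
  TTFT.
  TF.FT
Step 2: 10 trees catch fire, 6 burn out
  TTF.F
  .F...
  T.F.F
  TTFTT
  TF.F.
  F...F
Step 3: 5 trees catch fire, 10 burn out
  TF...
  .....
  T....
  TF.FF
  F....
  .....

TF...
.....
T....
TF.FF
F....
.....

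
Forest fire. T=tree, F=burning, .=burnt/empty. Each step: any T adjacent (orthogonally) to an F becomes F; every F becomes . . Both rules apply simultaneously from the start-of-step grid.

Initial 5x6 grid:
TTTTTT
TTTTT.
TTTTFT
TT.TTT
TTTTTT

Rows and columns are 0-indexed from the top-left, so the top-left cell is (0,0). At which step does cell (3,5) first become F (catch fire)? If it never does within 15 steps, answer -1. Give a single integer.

Step 1: cell (3,5)='T' (+4 fires, +1 burnt)
Step 2: cell (3,5)='F' (+6 fires, +4 burnt)
  -> target ignites at step 2
Step 3: cell (3,5)='.' (+6 fires, +6 burnt)
Step 4: cell (3,5)='.' (+5 fires, +6 burnt)
Step 5: cell (3,5)='.' (+4 fires, +5 burnt)
Step 6: cell (3,5)='.' (+2 fires, +4 burnt)
Step 7: cell (3,5)='.' (+0 fires, +2 burnt)
  fire out at step 7

2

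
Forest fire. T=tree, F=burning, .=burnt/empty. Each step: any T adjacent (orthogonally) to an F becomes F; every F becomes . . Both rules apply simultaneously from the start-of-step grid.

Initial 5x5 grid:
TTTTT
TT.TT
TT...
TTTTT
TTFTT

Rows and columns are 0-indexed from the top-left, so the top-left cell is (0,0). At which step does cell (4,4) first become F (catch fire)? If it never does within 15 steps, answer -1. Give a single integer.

Step 1: cell (4,4)='T' (+3 fires, +1 burnt)
Step 2: cell (4,4)='F' (+4 fires, +3 burnt)
  -> target ignites at step 2
Step 3: cell (4,4)='.' (+3 fires, +4 burnt)
Step 4: cell (4,4)='.' (+2 fires, +3 burnt)
Step 5: cell (4,4)='.' (+2 fires, +2 burnt)
Step 6: cell (4,4)='.' (+2 fires, +2 burnt)
Step 7: cell (4,4)='.' (+1 fires, +2 burnt)
Step 8: cell (4,4)='.' (+2 fires, +1 burnt)
Step 9: cell (4,4)='.' (+1 fires, +2 burnt)
Step 10: cell (4,4)='.' (+0 fires, +1 burnt)
  fire out at step 10

2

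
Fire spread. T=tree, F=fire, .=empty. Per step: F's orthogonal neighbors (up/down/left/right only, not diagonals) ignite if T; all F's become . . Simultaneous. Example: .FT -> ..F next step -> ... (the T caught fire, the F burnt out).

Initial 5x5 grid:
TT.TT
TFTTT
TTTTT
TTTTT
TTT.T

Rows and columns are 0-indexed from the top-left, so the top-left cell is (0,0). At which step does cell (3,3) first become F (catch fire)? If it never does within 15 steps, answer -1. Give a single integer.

Step 1: cell (3,3)='T' (+4 fires, +1 burnt)
Step 2: cell (3,3)='T' (+5 fires, +4 burnt)
Step 3: cell (3,3)='T' (+6 fires, +5 burnt)
Step 4: cell (3,3)='F' (+5 fires, +6 burnt)
  -> target ignites at step 4
Step 5: cell (3,3)='.' (+1 fires, +5 burnt)
Step 6: cell (3,3)='.' (+1 fires, +1 burnt)
Step 7: cell (3,3)='.' (+0 fires, +1 burnt)
  fire out at step 7

4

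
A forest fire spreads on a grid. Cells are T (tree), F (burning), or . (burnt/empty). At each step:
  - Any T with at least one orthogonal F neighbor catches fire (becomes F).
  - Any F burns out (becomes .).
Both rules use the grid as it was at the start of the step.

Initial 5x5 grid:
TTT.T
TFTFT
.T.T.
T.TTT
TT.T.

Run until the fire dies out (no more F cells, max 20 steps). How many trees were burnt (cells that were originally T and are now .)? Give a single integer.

Step 1: +6 fires, +2 burnt (F count now 6)
Step 2: +4 fires, +6 burnt (F count now 4)
Step 3: +3 fires, +4 burnt (F count now 3)
Step 4: +0 fires, +3 burnt (F count now 0)
Fire out after step 4
Initially T: 16, now '.': 22
Total burnt (originally-T cells now '.'): 13

Answer: 13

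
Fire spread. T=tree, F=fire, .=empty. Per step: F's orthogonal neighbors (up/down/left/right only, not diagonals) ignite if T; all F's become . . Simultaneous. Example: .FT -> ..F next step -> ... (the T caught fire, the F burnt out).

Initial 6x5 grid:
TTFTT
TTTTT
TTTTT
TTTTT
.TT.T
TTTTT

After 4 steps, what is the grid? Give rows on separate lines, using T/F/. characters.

Step 1: 3 trees catch fire, 1 burn out
  TF.FT
  TTFTT
  TTTTT
  TTTTT
  .TT.T
  TTTTT
Step 2: 5 trees catch fire, 3 burn out
  F...F
  TF.FT
  TTFTT
  TTTTT
  .TT.T
  TTTTT
Step 3: 5 trees catch fire, 5 burn out
  .....
  F...F
  TF.FT
  TTFTT
  .TT.T
  TTTTT
Step 4: 5 trees catch fire, 5 burn out
  .....
  .....
  F...F
  TF.FT
  .TF.T
  TTTTT

.....
.....
F...F
TF.FT
.TF.T
TTTTT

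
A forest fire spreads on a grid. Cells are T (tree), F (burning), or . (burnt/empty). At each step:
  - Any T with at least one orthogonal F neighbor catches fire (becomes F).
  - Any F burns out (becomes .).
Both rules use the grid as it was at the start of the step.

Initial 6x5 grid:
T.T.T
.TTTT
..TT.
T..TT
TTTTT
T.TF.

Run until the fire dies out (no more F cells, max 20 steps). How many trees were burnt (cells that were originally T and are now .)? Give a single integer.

Step 1: +2 fires, +1 burnt (F count now 2)
Step 2: +3 fires, +2 burnt (F count now 3)
Step 3: +3 fires, +3 burnt (F count now 3)
Step 4: +3 fires, +3 burnt (F count now 3)
Step 5: +4 fires, +3 burnt (F count now 4)
Step 6: +3 fires, +4 burnt (F count now 3)
Step 7: +0 fires, +3 burnt (F count now 0)
Fire out after step 7
Initially T: 19, now '.': 29
Total burnt (originally-T cells now '.'): 18

Answer: 18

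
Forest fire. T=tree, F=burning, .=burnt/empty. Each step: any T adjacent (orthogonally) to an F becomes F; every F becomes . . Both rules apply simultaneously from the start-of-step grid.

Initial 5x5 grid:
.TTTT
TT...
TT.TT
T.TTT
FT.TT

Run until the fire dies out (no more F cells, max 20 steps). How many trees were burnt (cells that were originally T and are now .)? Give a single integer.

Step 1: +2 fires, +1 burnt (F count now 2)
Step 2: +1 fires, +2 burnt (F count now 1)
Step 3: +2 fires, +1 burnt (F count now 2)
Step 4: +1 fires, +2 burnt (F count now 1)
Step 5: +1 fires, +1 burnt (F count now 1)
Step 6: +1 fires, +1 burnt (F count now 1)
Step 7: +1 fires, +1 burnt (F count now 1)
Step 8: +1 fires, +1 burnt (F count now 1)
Step 9: +0 fires, +1 burnt (F count now 0)
Fire out after step 9
Initially T: 17, now '.': 18
Total burnt (originally-T cells now '.'): 10

Answer: 10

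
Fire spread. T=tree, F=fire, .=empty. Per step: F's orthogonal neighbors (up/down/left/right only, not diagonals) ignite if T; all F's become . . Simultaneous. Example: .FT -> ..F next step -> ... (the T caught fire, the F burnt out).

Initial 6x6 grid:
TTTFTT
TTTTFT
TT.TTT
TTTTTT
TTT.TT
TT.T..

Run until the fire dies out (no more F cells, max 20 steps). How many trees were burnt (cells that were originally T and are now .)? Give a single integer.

Answer: 28

Derivation:
Step 1: +5 fires, +2 burnt (F count now 5)
Step 2: +6 fires, +5 burnt (F count now 6)
Step 3: +5 fires, +6 burnt (F count now 5)
Step 4: +4 fires, +5 burnt (F count now 4)
Step 5: +3 fires, +4 burnt (F count now 3)
Step 6: +2 fires, +3 burnt (F count now 2)
Step 7: +2 fires, +2 burnt (F count now 2)
Step 8: +1 fires, +2 burnt (F count now 1)
Step 9: +0 fires, +1 burnt (F count now 0)
Fire out after step 9
Initially T: 29, now '.': 35
Total burnt (originally-T cells now '.'): 28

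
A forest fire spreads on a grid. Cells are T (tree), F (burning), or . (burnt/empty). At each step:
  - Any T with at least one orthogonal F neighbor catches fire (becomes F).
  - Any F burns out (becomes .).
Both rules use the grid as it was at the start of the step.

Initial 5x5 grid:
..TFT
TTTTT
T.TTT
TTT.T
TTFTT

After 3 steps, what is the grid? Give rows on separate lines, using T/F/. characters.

Step 1: 6 trees catch fire, 2 burn out
  ..F.F
  TTTFT
  T.TTT
  TTF.T
  TF.FT
Step 2: 7 trees catch fire, 6 burn out
  .....
  TTF.F
  T.FFT
  TF..T
  F...F
Step 3: 4 trees catch fire, 7 burn out
  .....
  TF...
  T...F
  F...F
  .....

.....
TF...
T...F
F...F
.....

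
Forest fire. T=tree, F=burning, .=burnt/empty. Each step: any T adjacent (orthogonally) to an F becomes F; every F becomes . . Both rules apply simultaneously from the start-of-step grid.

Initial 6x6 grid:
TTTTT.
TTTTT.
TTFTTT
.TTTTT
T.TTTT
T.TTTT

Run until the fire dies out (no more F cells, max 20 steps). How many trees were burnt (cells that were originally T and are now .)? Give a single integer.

Answer: 28

Derivation:
Step 1: +4 fires, +1 burnt (F count now 4)
Step 2: +8 fires, +4 burnt (F count now 8)
Step 3: +8 fires, +8 burnt (F count now 8)
Step 4: +5 fires, +8 burnt (F count now 5)
Step 5: +2 fires, +5 burnt (F count now 2)
Step 6: +1 fires, +2 burnt (F count now 1)
Step 7: +0 fires, +1 burnt (F count now 0)
Fire out after step 7
Initially T: 30, now '.': 34
Total burnt (originally-T cells now '.'): 28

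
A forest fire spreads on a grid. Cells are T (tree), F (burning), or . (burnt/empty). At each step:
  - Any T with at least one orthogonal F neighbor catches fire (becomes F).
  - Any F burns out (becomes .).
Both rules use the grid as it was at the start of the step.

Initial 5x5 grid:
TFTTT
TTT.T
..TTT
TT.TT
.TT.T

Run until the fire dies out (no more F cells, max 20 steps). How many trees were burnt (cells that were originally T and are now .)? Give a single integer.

Step 1: +3 fires, +1 burnt (F count now 3)
Step 2: +3 fires, +3 burnt (F count now 3)
Step 3: +2 fires, +3 burnt (F count now 2)
Step 4: +2 fires, +2 burnt (F count now 2)
Step 5: +2 fires, +2 burnt (F count now 2)
Step 6: +1 fires, +2 burnt (F count now 1)
Step 7: +1 fires, +1 burnt (F count now 1)
Step 8: +0 fires, +1 burnt (F count now 0)
Fire out after step 8
Initially T: 18, now '.': 21
Total burnt (originally-T cells now '.'): 14

Answer: 14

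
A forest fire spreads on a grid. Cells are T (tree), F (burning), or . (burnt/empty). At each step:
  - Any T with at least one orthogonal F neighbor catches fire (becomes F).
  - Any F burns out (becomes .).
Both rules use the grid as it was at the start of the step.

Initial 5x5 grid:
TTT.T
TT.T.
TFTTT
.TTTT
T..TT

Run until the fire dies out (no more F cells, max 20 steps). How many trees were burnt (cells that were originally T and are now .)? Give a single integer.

Answer: 16

Derivation:
Step 1: +4 fires, +1 burnt (F count now 4)
Step 2: +4 fires, +4 burnt (F count now 4)
Step 3: +5 fires, +4 burnt (F count now 5)
Step 4: +2 fires, +5 burnt (F count now 2)
Step 5: +1 fires, +2 burnt (F count now 1)
Step 6: +0 fires, +1 burnt (F count now 0)
Fire out after step 6
Initially T: 18, now '.': 23
Total burnt (originally-T cells now '.'): 16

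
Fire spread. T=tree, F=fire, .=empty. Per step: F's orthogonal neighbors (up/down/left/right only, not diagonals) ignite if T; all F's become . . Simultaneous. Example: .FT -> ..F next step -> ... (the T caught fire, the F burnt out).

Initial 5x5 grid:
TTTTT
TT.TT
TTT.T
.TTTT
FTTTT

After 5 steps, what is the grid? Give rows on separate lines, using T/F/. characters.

Step 1: 1 trees catch fire, 1 burn out
  TTTTT
  TT.TT
  TTT.T
  .TTTT
  .FTTT
Step 2: 2 trees catch fire, 1 burn out
  TTTTT
  TT.TT
  TTT.T
  .FTTT
  ..FTT
Step 3: 3 trees catch fire, 2 burn out
  TTTTT
  TT.TT
  TFT.T
  ..FTT
  ...FT
Step 4: 5 trees catch fire, 3 burn out
  TTTTT
  TF.TT
  F.F.T
  ...FT
  ....F
Step 5: 3 trees catch fire, 5 burn out
  TFTTT
  F..TT
  ....T
  ....F
  .....

TFTTT
F..TT
....T
....F
.....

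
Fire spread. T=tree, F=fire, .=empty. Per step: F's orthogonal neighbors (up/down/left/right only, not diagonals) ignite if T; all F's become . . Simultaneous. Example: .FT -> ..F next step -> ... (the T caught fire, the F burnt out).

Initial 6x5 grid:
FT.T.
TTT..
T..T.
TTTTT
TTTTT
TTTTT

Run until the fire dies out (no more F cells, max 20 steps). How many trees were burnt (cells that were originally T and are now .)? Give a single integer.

Answer: 21

Derivation:
Step 1: +2 fires, +1 burnt (F count now 2)
Step 2: +2 fires, +2 burnt (F count now 2)
Step 3: +2 fires, +2 burnt (F count now 2)
Step 4: +2 fires, +2 burnt (F count now 2)
Step 5: +3 fires, +2 burnt (F count now 3)
Step 6: +3 fires, +3 burnt (F count now 3)
Step 7: +4 fires, +3 burnt (F count now 4)
Step 8: +2 fires, +4 burnt (F count now 2)
Step 9: +1 fires, +2 burnt (F count now 1)
Step 10: +0 fires, +1 burnt (F count now 0)
Fire out after step 10
Initially T: 22, now '.': 29
Total burnt (originally-T cells now '.'): 21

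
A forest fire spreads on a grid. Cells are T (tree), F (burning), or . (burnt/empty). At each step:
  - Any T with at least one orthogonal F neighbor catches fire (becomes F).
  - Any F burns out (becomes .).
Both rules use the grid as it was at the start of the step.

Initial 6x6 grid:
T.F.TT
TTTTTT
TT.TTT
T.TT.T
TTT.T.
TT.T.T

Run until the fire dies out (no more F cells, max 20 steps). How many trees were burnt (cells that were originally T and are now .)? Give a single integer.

Answer: 23

Derivation:
Step 1: +1 fires, +1 burnt (F count now 1)
Step 2: +2 fires, +1 burnt (F count now 2)
Step 3: +4 fires, +2 burnt (F count now 4)
Step 4: +6 fires, +4 burnt (F count now 6)
Step 5: +4 fires, +6 burnt (F count now 4)
Step 6: +3 fires, +4 burnt (F count now 3)
Step 7: +2 fires, +3 burnt (F count now 2)
Step 8: +1 fires, +2 burnt (F count now 1)
Step 9: +0 fires, +1 burnt (F count now 0)
Fire out after step 9
Initially T: 26, now '.': 33
Total burnt (originally-T cells now '.'): 23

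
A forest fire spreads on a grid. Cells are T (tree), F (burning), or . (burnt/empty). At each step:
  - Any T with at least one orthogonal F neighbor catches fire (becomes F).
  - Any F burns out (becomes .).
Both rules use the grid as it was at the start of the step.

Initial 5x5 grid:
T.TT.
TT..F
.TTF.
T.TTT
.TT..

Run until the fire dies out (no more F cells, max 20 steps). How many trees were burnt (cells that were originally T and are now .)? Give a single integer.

Answer: 10

Derivation:
Step 1: +2 fires, +2 burnt (F count now 2)
Step 2: +3 fires, +2 burnt (F count now 3)
Step 3: +2 fires, +3 burnt (F count now 2)
Step 4: +2 fires, +2 burnt (F count now 2)
Step 5: +1 fires, +2 burnt (F count now 1)
Step 6: +0 fires, +1 burnt (F count now 0)
Fire out after step 6
Initially T: 13, now '.': 22
Total burnt (originally-T cells now '.'): 10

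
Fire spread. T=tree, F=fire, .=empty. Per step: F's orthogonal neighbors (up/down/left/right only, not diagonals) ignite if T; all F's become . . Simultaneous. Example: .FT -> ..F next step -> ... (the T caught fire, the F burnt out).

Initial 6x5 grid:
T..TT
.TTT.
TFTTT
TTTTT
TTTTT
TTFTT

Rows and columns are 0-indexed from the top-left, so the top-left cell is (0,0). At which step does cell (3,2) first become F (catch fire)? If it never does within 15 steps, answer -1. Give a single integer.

Step 1: cell (3,2)='T' (+7 fires, +2 burnt)
Step 2: cell (3,2)='F' (+8 fires, +7 burnt)
  -> target ignites at step 2
Step 3: cell (3,2)='.' (+5 fires, +8 burnt)
Step 4: cell (3,2)='.' (+2 fires, +5 burnt)
Step 5: cell (3,2)='.' (+1 fires, +2 burnt)
Step 6: cell (3,2)='.' (+0 fires, +1 burnt)
  fire out at step 6

2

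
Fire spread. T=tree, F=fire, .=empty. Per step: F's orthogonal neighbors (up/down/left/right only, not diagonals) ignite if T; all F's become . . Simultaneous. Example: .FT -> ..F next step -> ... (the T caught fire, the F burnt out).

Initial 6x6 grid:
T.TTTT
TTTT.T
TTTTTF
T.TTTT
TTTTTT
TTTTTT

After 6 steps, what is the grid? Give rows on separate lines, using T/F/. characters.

Step 1: 3 trees catch fire, 1 burn out
  T.TTTT
  TTTT.F
  TTTTF.
  T.TTTF
  TTTTTT
  TTTTTT
Step 2: 4 trees catch fire, 3 burn out
  T.TTTF
  TTTT..
  TTTF..
  T.TTF.
  TTTTTF
  TTTTTT
Step 3: 6 trees catch fire, 4 burn out
  T.TTF.
  TTTF..
  TTF...
  T.TF..
  TTTTF.
  TTTTTF
Step 4: 6 trees catch fire, 6 burn out
  T.TF..
  TTF...
  TF....
  T.F...
  TTTF..
  TTTTF.
Step 5: 5 trees catch fire, 6 burn out
  T.F...
  TF....
  F.....
  T.....
  TTF...
  TTTF..
Step 6: 4 trees catch fire, 5 burn out
  T.....
  F.....
  ......
  F.....
  TF....
  TTF...

T.....
F.....
......
F.....
TF....
TTF...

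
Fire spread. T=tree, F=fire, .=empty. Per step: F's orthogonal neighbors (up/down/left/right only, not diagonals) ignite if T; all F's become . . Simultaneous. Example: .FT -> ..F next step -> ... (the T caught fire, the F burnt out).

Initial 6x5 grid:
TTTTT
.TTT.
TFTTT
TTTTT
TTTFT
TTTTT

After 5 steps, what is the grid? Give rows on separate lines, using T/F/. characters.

Step 1: 8 trees catch fire, 2 burn out
  TTTTT
  .FTT.
  F.FTT
  TFTFT
  TTF.F
  TTTFT
Step 2: 9 trees catch fire, 8 burn out
  TFTTT
  ..FT.
  ...FT
  F.F.F
  TF...
  TTF.F
Step 3: 6 trees catch fire, 9 burn out
  F.FTT
  ...F.
  ....F
  .....
  F....
  TF...
Step 4: 2 trees catch fire, 6 burn out
  ...FT
  .....
  .....
  .....
  .....
  F....
Step 5: 1 trees catch fire, 2 burn out
  ....F
  .....
  .....
  .....
  .....
  .....

....F
.....
.....
.....
.....
.....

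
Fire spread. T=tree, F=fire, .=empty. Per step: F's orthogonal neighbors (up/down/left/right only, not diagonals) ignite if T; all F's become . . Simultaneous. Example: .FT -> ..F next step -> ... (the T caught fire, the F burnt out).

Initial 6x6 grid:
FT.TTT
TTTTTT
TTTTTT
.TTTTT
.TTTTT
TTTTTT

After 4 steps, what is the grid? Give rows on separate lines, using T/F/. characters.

Step 1: 2 trees catch fire, 1 burn out
  .F.TTT
  FTTTTT
  TTTTTT
  .TTTTT
  .TTTTT
  TTTTTT
Step 2: 2 trees catch fire, 2 burn out
  ...TTT
  .FTTTT
  FTTTTT
  .TTTTT
  .TTTTT
  TTTTTT
Step 3: 2 trees catch fire, 2 burn out
  ...TTT
  ..FTTT
  .FTTTT
  .TTTTT
  .TTTTT
  TTTTTT
Step 4: 3 trees catch fire, 2 burn out
  ...TTT
  ...FTT
  ..FTTT
  .FTTTT
  .TTTTT
  TTTTTT

...TTT
...FTT
..FTTT
.FTTTT
.TTTTT
TTTTTT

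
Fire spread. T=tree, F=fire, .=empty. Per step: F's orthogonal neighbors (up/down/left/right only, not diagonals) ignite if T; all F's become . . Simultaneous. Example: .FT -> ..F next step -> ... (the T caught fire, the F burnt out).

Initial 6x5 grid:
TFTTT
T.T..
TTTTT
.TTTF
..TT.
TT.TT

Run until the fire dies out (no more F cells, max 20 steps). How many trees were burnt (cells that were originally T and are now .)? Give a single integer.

Step 1: +4 fires, +2 burnt (F count now 4)
Step 2: +6 fires, +4 burnt (F count now 6)
Step 3: +6 fires, +6 burnt (F count now 6)
Step 4: +2 fires, +6 burnt (F count now 2)
Step 5: +0 fires, +2 burnt (F count now 0)
Fire out after step 5
Initially T: 20, now '.': 28
Total burnt (originally-T cells now '.'): 18

Answer: 18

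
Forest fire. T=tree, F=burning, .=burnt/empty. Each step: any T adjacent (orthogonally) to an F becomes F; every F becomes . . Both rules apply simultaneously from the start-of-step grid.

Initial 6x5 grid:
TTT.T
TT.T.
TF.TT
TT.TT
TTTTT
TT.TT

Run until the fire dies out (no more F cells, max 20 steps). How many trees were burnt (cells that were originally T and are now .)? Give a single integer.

Step 1: +3 fires, +1 burnt (F count now 3)
Step 2: +4 fires, +3 burnt (F count now 4)
Step 3: +5 fires, +4 burnt (F count now 5)
Step 4: +2 fires, +5 burnt (F count now 2)
Step 5: +3 fires, +2 burnt (F count now 3)
Step 6: +3 fires, +3 burnt (F count now 3)
Step 7: +2 fires, +3 burnt (F count now 2)
Step 8: +0 fires, +2 burnt (F count now 0)
Fire out after step 8
Initially T: 23, now '.': 29
Total burnt (originally-T cells now '.'): 22

Answer: 22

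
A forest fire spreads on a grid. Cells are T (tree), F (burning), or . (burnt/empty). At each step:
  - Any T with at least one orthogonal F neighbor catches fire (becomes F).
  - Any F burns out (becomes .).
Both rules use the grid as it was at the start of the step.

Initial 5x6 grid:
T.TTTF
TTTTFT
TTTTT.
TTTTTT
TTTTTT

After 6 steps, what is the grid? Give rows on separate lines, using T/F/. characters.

Step 1: 4 trees catch fire, 2 burn out
  T.TTF.
  TTTF.F
  TTTTF.
  TTTTTT
  TTTTTT
Step 2: 4 trees catch fire, 4 burn out
  T.TF..
  TTF...
  TTTF..
  TTTTFT
  TTTTTT
Step 3: 6 trees catch fire, 4 burn out
  T.F...
  TF....
  TTF...
  TTTF.F
  TTTTFT
Step 4: 5 trees catch fire, 6 burn out
  T.....
  F.....
  TF....
  TTF...
  TTTF.F
Step 5: 4 trees catch fire, 5 burn out
  F.....
  ......
  F.....
  TF....
  TTF...
Step 6: 2 trees catch fire, 4 burn out
  ......
  ......
  ......
  F.....
  TF....

......
......
......
F.....
TF....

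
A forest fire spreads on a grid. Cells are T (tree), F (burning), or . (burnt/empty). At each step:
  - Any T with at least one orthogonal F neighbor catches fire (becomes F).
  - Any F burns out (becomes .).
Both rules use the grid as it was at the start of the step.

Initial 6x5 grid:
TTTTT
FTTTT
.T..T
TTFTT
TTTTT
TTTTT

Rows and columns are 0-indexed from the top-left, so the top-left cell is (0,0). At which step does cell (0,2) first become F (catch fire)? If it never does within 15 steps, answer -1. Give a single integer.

Step 1: cell (0,2)='T' (+5 fires, +2 burnt)
Step 2: cell (0,2)='T' (+8 fires, +5 burnt)
Step 3: cell (0,2)='F' (+7 fires, +8 burnt)
  -> target ignites at step 3
Step 4: cell (0,2)='.' (+4 fires, +7 burnt)
Step 5: cell (0,2)='.' (+1 fires, +4 burnt)
Step 6: cell (0,2)='.' (+0 fires, +1 burnt)
  fire out at step 6

3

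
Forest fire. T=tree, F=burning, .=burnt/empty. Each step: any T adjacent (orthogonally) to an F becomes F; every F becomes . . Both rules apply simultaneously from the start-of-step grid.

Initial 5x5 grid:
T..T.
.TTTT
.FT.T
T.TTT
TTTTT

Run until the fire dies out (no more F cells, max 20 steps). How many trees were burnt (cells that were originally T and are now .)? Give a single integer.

Answer: 16

Derivation:
Step 1: +2 fires, +1 burnt (F count now 2)
Step 2: +2 fires, +2 burnt (F count now 2)
Step 3: +3 fires, +2 burnt (F count now 3)
Step 4: +5 fires, +3 burnt (F count now 5)
Step 5: +3 fires, +5 burnt (F count now 3)
Step 6: +1 fires, +3 burnt (F count now 1)
Step 7: +0 fires, +1 burnt (F count now 0)
Fire out after step 7
Initially T: 17, now '.': 24
Total burnt (originally-T cells now '.'): 16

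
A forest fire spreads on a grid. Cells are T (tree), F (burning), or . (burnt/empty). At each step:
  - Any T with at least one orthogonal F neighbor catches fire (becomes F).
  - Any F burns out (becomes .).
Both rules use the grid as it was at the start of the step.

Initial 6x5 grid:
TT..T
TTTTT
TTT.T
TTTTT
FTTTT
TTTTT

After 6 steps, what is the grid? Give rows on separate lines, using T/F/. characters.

Step 1: 3 trees catch fire, 1 burn out
  TT..T
  TTTTT
  TTT.T
  FTTTT
  .FTTT
  FTTTT
Step 2: 4 trees catch fire, 3 burn out
  TT..T
  TTTTT
  FTT.T
  .FTTT
  ..FTT
  .FTTT
Step 3: 5 trees catch fire, 4 burn out
  TT..T
  FTTTT
  .FT.T
  ..FTT
  ...FT
  ..FTT
Step 4: 6 trees catch fire, 5 burn out
  FT..T
  .FTTT
  ..F.T
  ...FT
  ....F
  ...FT
Step 5: 4 trees catch fire, 6 burn out
  .F..T
  ..FTT
  ....T
  ....F
  .....
  ....F
Step 6: 2 trees catch fire, 4 burn out
  ....T
  ...FT
  ....F
  .....
  .....
  .....

....T
...FT
....F
.....
.....
.....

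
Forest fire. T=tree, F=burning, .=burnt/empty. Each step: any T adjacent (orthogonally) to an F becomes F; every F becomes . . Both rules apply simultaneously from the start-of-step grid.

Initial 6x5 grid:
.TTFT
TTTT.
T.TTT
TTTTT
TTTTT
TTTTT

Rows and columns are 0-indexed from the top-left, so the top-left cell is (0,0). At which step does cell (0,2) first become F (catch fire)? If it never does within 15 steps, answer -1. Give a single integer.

Step 1: cell (0,2)='F' (+3 fires, +1 burnt)
  -> target ignites at step 1
Step 2: cell (0,2)='.' (+3 fires, +3 burnt)
Step 3: cell (0,2)='.' (+4 fires, +3 burnt)
Step 4: cell (0,2)='.' (+4 fires, +4 burnt)
Step 5: cell (0,2)='.' (+5 fires, +4 burnt)
Step 6: cell (0,2)='.' (+4 fires, +5 burnt)
Step 7: cell (0,2)='.' (+2 fires, +4 burnt)
Step 8: cell (0,2)='.' (+1 fires, +2 burnt)
Step 9: cell (0,2)='.' (+0 fires, +1 burnt)
  fire out at step 9

1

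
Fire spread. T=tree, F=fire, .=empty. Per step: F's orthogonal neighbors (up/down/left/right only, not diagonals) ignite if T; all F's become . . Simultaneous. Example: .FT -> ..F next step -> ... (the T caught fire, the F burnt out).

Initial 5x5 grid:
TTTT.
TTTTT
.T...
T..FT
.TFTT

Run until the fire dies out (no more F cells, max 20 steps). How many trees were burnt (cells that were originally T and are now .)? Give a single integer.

Step 1: +3 fires, +2 burnt (F count now 3)
Step 2: +1 fires, +3 burnt (F count now 1)
Step 3: +0 fires, +1 burnt (F count now 0)
Fire out after step 3
Initially T: 15, now '.': 14
Total burnt (originally-T cells now '.'): 4

Answer: 4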